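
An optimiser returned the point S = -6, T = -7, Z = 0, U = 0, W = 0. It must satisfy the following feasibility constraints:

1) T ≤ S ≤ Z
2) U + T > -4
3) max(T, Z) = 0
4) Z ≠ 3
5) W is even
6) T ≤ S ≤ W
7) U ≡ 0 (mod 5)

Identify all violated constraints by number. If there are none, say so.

No — constraint 2 is not satisfied.

1) values -7 ≤ -6 ≤ 0  ✔
2) U + T = 0 + (-7) = -7; -7 ≤ -4, bound -4 not met  ✘
3) max(-7, 0) = 0  ✔
4) Z = 0, and 0 ≠ 3  ✔
5) W = 0 is even  ✔
6) values -7 ≤ -6 ≤ 0  ✔
7) 0 mod 5 = 0  ✔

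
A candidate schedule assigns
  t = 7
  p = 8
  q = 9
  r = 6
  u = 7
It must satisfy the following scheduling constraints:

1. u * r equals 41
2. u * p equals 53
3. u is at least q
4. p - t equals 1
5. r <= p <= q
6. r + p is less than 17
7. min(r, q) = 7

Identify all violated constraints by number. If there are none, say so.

1. u * r = 7 * 6 = 42, not 41  fails
2. u * p = 7 * 8 = 56, not 53  fails
3. u = 7, q = 9; 7 < 9 (want ≥)  fails
4. p - t = 8 - 7 = 1  holds
5. values 6 <= 8 <= 9  holds
6. r + p = 6 + 8 = 14; 14 < 17  holds
7. min(6, 9) = 6, not 7  fails

Violated: 1, 2, 3, 7.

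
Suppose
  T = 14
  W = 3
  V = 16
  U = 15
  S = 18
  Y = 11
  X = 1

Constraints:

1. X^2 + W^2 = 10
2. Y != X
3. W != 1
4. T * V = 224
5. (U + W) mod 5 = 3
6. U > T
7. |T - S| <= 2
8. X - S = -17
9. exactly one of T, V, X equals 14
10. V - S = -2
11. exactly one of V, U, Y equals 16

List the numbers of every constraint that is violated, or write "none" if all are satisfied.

Constraint 7 is violated.

1. X^2 + W^2 = 1^2 + 3^2 = 1 + 9 = 10 — holds.
2. Y = 11, X = 1; distinct — holds.
3. W = 3, and 3 ≠ 1 — holds.
4. T * V = 14 * 16 = 224 — holds.
5. U + W = 18; 18 mod 5 = 3 — holds.
6. U = 15, T = 14; 15 > 14 — holds.
7. |14 - 18| = 4; 4 > 2, exceeds bound 2 — does not hold.
8. X - S = 1 - 18 = -17 — holds.
9. T=14, V=16, X=1; 1 of them equals 14 — holds.
10. V - S = 16 - 18 = -2 — holds.
11. V=16, U=15, Y=11; 1 of them equals 16 — holds.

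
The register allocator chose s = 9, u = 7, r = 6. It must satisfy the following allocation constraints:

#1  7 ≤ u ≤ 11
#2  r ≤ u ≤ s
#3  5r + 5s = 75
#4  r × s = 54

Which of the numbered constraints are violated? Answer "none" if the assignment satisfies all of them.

#1 u = 7 lies in [7, 11] — satisfied.
#2 values 6 ≤ 7 ≤ 9 — satisfied.
#3 5r + 5s = 5(6) + 5(9) = 75 — satisfied.
#4 r × s = 6 × 9 = 54 — satisfied.

All constraints are satisfied.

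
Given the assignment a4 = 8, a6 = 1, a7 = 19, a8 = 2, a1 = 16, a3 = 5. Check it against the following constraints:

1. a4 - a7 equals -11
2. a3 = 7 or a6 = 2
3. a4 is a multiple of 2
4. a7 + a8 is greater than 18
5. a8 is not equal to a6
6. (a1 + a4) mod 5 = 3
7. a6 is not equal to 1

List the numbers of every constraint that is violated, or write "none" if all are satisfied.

1. a4 - a7 = 8 - 19 = -11  OK
2. a3 = 5 ≠ 7 and a6 = 1 ≠ 2; both disjuncts false  FAIL
3. 8 / 2 = 4, so 2 divides 8  OK
4. a7 + a8 = 19 + 2 = 21; 21 > 18  OK
5. a8 = 2, a6 = 1; distinct  OK
6. a1 + a4 = 24; 24 mod 5 = 4, not 3  FAIL
7. a6 = 1, but 1 is required to differ  FAIL

Constraints 2, 6, 7 are violated.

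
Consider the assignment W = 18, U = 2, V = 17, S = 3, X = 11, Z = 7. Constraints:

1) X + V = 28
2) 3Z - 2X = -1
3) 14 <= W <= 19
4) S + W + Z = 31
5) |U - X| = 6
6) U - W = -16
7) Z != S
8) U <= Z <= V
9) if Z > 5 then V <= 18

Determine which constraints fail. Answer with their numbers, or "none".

1) X + V = 11 + 17 = 28  yes
2) 3Z - 2X = 3(7) - 2(11) = -1  yes
3) W = 18 lies in [14, 19]  yes
4) S + W + Z = 3 + 18 + 7 = 28, not 31  no
5) |2 - 11| = 9, not 6  no
6) U - W = 2 - 18 = -16  yes
7) Z = 7, S = 3; distinct  yes
8) values 2 <= 7 <= 17  yes
9) Z = 7 > 5, so we need V ≤ 18; V = 17 ≤ 18  yes

The assignment fails constraints 4, 5.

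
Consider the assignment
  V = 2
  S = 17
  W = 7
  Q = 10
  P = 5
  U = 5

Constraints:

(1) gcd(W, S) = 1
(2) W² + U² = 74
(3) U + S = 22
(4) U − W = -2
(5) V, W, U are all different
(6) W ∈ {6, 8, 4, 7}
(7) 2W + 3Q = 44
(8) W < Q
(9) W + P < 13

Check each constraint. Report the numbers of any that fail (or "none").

No violations.

(1) gcd(7, 17) = 1  ✓
(2) W² + U² = 7² + 5² = 49 + 25 = 74  ✓
(3) U + S = 5 + 17 = 22  ✓
(4) U − W = 5 − 7 = -2  ✓
(5) values 2, 7, 5 are pairwise distinct  ✓
(6) W = 7 is in {6, 8, 4, 7}  ✓
(7) 2W + 3Q = 2(7) + 3(10) = 44  ✓
(8) W = 7, Q = 10; 7 < 10  ✓
(9) W + P = 7 + 5 = 12; 12 < 13  ✓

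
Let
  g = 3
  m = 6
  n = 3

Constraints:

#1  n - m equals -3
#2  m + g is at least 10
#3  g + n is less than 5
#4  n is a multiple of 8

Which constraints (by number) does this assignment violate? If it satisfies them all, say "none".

#1 n - m = 3 - 6 = -3 — satisfied.
#2 m + g = 6 + 3 = 9; 9 < 10, bound 10 not met — violated.
#3 g + n = 3 + 3 = 6; 6 ≥ 5, bound 5 not met — violated.
#4 3 = 8*0 + 3, so 8 does not divide 3 — violated.

The assignment fails constraints 2, 3, and 4.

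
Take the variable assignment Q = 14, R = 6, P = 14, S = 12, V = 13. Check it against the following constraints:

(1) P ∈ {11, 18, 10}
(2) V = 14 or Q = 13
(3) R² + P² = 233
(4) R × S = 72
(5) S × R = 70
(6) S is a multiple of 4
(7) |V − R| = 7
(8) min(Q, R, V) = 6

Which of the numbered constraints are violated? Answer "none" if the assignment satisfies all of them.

(1) P = 14 is not in {11, 18, 10} — violated.
(2) V = 13 ≠ 14 and Q = 14 ≠ 13; both disjuncts false — violated.
(3) R² + P² = 6² + 14² = 36 + 196 = 232, not 233 — violated.
(4) R × S = 6 × 12 = 72 — satisfied.
(5) S × R = 12 × 6 = 72, not 70 — violated.
(6) 12 / 4 = 3, so 4 divides 12 — satisfied.
(7) |13 − 6| = 7 — satisfied.
(8) min(14, 6, 13) = 6 — satisfied.

Violated: 1, 2, 3, 5.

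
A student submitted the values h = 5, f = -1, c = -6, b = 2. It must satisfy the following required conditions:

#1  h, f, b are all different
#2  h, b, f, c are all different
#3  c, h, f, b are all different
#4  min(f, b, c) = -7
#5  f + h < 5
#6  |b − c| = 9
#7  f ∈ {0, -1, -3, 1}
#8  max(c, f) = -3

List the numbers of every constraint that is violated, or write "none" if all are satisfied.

Violated: 4, 6, 8.

#1 values 5, -1, 2 are pairwise distinct  holds
#2 values 5, 2, -1, -6 are pairwise distinct  holds
#3 values -6, 5, -1, 2 are pairwise distinct  holds
#4 min(-1, 2, -6) = -6, not -7  fails
#5 f + h = -1 + 5 = 4; 4 < 5  holds
#6 |2 − (-6)| = 8, not 9  fails
#7 f = -1 is in {0, -1, -3, 1}  holds
#8 max(-6, -1) = -1, not -3  fails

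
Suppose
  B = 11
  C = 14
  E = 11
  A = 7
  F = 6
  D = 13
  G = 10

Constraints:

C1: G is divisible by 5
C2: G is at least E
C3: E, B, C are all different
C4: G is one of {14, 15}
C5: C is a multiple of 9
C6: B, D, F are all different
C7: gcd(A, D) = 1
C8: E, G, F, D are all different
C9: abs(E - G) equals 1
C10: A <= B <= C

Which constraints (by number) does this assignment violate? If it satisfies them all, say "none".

No — constraints 2, 3, 4, and 5 are not satisfied.

C1: 10 / 5 = 2, so 5 divides 10 — OK.
C2: G = 10, E = 11; 10 < 11 (want ≥) — violated.
C3: E = B = 11, not all different — violated.
C4: G = 10 is not in {14, 15} — violated.
C5: 14 = 9*1 + 5, so 9 does not divide 14 — violated.
C6: values 11, 13, 6 are pairwise distinct — OK.
C7: gcd(7, 13) = 1 — OK.
C8: values 11, 10, 6, 13 are pairwise distinct — OK.
C9: abs(11 - 10) = 1 — OK.
C10: values 7 <= 11 <= 14 — OK.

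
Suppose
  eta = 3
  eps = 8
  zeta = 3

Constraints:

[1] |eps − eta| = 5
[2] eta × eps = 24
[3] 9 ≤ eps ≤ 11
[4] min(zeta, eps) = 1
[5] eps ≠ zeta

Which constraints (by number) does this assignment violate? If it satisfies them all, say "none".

No — constraints 3, 4 are not satisfied.

[1] |8 − 3| = 5  OK
[2] eta × eps = 3 × 8 = 24  OK
[3] eps = 8 is outside [9, 11]  FAIL
[4] min(3, 8) = 3, not 1  FAIL
[5] eps = 8, zeta = 3; distinct  OK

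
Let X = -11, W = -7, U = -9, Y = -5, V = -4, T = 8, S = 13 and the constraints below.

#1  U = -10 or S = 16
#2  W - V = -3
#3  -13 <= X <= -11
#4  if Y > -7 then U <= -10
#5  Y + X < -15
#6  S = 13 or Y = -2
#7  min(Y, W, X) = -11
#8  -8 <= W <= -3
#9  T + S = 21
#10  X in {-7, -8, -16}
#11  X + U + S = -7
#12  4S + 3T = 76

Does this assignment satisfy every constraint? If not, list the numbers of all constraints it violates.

#1 U = -9 ≠ -10 and S = 13 ≠ 16; both disjuncts false  ✗
#2 W - V = -7 - (-4) = -3  ✓
#3 X = -11 lies in [-13, -11]  ✓
#4 Y = -5 > -7, so we need U ≤ -10; but U = -9 > -10  ✗
#5 Y + X = -5 + (-11) = -16; -16 < -15  ✓
#6 S = 13 = 13 (first disjunct)  ✓
#7 min(-5, -7, -11) = -11  ✓
#8 W = -7 lies in [-8, -3]  ✓
#9 T + S = 8 + 13 = 21  ✓
#10 X = -11 is not in {-7, -8, -16}  ✗
#11 X + U + S = -11 + (-9) + 13 = -7  ✓
#12 4S + 3T = 4(13) + 3(8) = 76  ✓

Violated: 1, 4, and 10.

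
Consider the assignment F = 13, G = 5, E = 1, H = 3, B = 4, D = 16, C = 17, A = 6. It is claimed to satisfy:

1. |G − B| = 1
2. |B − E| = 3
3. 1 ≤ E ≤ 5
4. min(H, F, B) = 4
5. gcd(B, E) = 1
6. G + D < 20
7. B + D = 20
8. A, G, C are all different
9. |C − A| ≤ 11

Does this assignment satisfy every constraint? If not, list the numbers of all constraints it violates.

1. |5 − 4| = 1 — holds.
2. |4 − 1| = 3 — holds.
3. E = 1 lies in [1, 5] — holds.
4. min(3, 13, 4) = 3, not 4 — fails.
5. gcd(4, 1) = 1 — holds.
6. G + D = 5 + 16 = 21; 21 ≥ 20, bound 20 not met — fails.
7. B + D = 4 + 16 = 20 — holds.
8. values 6, 5, 17 are pairwise distinct — holds.
9. |17 − 6| = 11; 11 ≤ 11 — holds.

The assignment fails constraints 4 and 6.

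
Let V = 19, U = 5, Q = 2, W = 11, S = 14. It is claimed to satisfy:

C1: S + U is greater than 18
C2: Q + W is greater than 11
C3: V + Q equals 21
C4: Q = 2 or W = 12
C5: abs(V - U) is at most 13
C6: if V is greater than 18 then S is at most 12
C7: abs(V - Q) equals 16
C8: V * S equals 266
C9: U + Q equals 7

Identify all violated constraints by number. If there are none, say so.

C1: S + U = 14 + 5 = 19; 19 > 18  true
C2: Q + W = 2 + 11 = 13; 13 > 11  true
C3: V + Q = 19 + 2 = 21  true
C4: Q = 2 = 2 (first disjunct)  true
C5: abs(19 - 5) = 14; 14 > 13, exceeds bound 13  false
C6: V = 19 > 18, so we need S ≤ 12; but S = 14 > 12  false
C7: abs(19 - 2) = 17, not 16  false
C8: V * S = 19 * 14 = 266  true
C9: U + Q = 5 + 2 = 7  true

The assignment fails constraints 5, 6, and 7.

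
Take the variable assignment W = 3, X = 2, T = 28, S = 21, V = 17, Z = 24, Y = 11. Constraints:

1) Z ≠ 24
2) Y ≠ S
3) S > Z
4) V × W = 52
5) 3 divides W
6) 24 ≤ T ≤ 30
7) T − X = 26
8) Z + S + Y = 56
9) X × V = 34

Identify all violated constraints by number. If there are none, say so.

1) Z = 24, but 24 is required to differ — violated.
2) Y = 11, S = 21; distinct — OK.
3) S = 21, Z = 24; 21 ≤ 24 (want >) — violated.
4) V × W = 17 × 3 = 51, not 52 — violated.
5) 3 / 3 = 1, so 3 divides 3 — OK.
6) T = 28 lies in [24, 30] — OK.
7) T − X = 28 − 2 = 26 — OK.
8) Z + S + Y = 24 + 21 + 11 = 56 — OK.
9) X × V = 2 × 17 = 34 — OK.

Constraints 1, 3, 4 are violated.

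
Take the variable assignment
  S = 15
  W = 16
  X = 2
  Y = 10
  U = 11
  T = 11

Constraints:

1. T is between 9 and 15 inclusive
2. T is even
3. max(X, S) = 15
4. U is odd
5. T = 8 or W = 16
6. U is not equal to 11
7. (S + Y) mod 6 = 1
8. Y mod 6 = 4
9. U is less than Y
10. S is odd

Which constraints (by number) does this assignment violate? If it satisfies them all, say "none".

1. T = 11 lies in [9, 15]  yes
2. T = 11 is odd  no
3. max(2, 15) = 15  yes
4. U = 11 is odd  yes
5. T = 11 ≠ 8, but W = 16 = 16 (second disjunct)  yes
6. U = 11, but 11 is required to differ  no
7. S + Y = 25; 25 mod 6 = 1  yes
8. 10 mod 6 = 4  yes
9. U = 11, Y = 10; 11 ≥ 10 (want <)  no
10. S = 15 is odd  yes

Violated: 2, 6, 9.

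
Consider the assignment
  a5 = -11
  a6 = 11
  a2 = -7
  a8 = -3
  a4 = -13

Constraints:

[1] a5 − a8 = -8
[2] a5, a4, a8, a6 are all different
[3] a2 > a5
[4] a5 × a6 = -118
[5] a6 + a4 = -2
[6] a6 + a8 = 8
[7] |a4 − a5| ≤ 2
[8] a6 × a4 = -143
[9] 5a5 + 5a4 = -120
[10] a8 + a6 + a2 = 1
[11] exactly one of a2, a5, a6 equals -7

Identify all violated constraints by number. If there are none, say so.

[1] a5 − a8 = -11 − (-3) = -8  holds
[2] values -11, -13, -3, 11 are pairwise distinct  holds
[3] a2 = -7, a5 = -11; -7 > -11  holds
[4] a5 × a6 = -11 × 11 = -121, not -118  fails
[5] a6 + a4 = 11 + (-13) = -2  holds
[6] a6 + a8 = 11 + (-3) = 8  holds
[7] |-13 − (-11)| = 2; 2 ≤ 2  holds
[8] a6 × a4 = 11 × (-13) = -143  holds
[9] 5a5 + 5a4 = 5(-11) + 5(-13) = -120  holds
[10] a8 + a6 + a2 = -3 + 11 + (-7) = 1  holds
[11] a2=-7, a5=-11, a6=11; 1 of them equals -7  holds

Constraint 4 is violated.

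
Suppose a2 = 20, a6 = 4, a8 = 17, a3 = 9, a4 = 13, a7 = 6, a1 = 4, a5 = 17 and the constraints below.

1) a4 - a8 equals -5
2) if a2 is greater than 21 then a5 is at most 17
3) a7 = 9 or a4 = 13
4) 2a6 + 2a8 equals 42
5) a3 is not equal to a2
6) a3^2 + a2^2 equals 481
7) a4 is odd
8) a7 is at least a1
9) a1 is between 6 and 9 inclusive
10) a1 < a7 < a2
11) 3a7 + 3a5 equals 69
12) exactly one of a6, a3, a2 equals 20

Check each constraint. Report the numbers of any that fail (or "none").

The assignment fails constraints 1, 9.

1) a4 - a8 = 13 - 17 = -4, not -5 — fails.
2) a2 = 20, not > 21; antecedent false, conditional vacuously true — holds.
3) a7 = 6 ≠ 9, but a4 = 13 = 13 (second disjunct) — holds.
4) 2a6 + 2a8 = 2(4) + 2(17) = 42 — holds.
5) a3 = 9, a2 = 20; distinct — holds.
6) a3^2 + a2^2 = 9^2 + 20^2 = 81 + 400 = 481 — holds.
7) a4 = 13 is odd — holds.
8) a7 = 6, a1 = 4; 6 ≥ 4 — holds.
9) a1 = 4 is outside [6, 9] — fails.
10) values 4 < 6 < 20 — holds.
11) 3a7 + 3a5 = 3(6) + 3(17) = 69 — holds.
12) a6=4, a3=9, a2=20; 1 of them equals 20 — holds.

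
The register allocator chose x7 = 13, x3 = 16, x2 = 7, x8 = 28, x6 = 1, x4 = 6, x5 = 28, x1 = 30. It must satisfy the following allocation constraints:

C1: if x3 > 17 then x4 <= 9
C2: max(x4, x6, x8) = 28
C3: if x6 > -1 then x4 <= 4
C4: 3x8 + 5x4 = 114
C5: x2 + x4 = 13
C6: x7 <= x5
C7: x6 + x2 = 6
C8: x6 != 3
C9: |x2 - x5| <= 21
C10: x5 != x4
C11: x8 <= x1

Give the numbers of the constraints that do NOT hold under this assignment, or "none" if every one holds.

No — constraints 3 and 7 are not satisfied.

C1: x3 = 16, not > 17; antecedent false, conditional vacuously true — holds.
C2: max(6, 1, 28) = 28 — holds.
C3: x6 = 1 > -1, so we need x4 ≤ 4; but x4 = 6 > 4 — fails.
C4: 3x8 + 5x4 = 3(28) + 5(6) = 114 — holds.
C5: x2 + x4 = 7 + 6 = 13 — holds.
C6: x7 = 13, x5 = 28; 13 ≤ 28 — holds.
C7: x6 + x2 = 1 + 7 = 8, not 6 — fails.
C8: x6 = 1, and 1 ≠ 3 — holds.
C9: |7 - 28| = 21; 21 ≤ 21 — holds.
C10: x5 = 28, x4 = 6; distinct — holds.
C11: x8 = 28, x1 = 30; 28 ≤ 30 — holds.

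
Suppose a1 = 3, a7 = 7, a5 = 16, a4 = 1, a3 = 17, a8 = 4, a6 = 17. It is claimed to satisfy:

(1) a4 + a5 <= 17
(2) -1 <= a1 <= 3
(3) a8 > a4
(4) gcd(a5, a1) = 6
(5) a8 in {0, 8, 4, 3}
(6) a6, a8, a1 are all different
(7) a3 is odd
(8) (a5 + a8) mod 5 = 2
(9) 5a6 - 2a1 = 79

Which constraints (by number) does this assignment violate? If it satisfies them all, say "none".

Constraints 4 and 8 do not hold.

(1) a4 + a5 = 1 + 16 = 17; 17 ≤ 17  ✔
(2) a1 = 3 lies in [-1, 3]  ✔
(3) a8 = 4, a4 = 1; 4 > 1  ✔
(4) gcd(16, 3) = 1, not 6  ✘
(5) a8 = 4 is in {0, 8, 4, 3}  ✔
(6) values 17, 4, 3 are pairwise distinct  ✔
(7) a3 = 17 is odd  ✔
(8) a5 + a8 = 20; 20 mod 5 = 0, not 2  ✘
(9) 5a6 - 2a1 = 5(17) - 2(3) = 79  ✔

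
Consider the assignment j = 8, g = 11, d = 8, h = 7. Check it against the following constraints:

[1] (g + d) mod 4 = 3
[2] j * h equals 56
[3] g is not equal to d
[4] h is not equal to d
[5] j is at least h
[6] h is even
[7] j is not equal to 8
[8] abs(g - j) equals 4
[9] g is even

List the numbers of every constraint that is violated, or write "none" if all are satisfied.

Violated: 6, 7, 8, 9.

[1] g + d = 19; 19 mod 4 = 3  ✔
[2] j * h = 8 * 7 = 56  ✔
[3] g = 11, d = 8; distinct  ✔
[4] h = 7, d = 8; distinct  ✔
[5] j = 8, h = 7; 8 ≥ 7  ✔
[6] h = 7 is odd  ✘
[7] j = 8, but 8 is required to differ  ✘
[8] abs(11 - 8) = 3, not 4  ✘
[9] g = 11 is odd  ✘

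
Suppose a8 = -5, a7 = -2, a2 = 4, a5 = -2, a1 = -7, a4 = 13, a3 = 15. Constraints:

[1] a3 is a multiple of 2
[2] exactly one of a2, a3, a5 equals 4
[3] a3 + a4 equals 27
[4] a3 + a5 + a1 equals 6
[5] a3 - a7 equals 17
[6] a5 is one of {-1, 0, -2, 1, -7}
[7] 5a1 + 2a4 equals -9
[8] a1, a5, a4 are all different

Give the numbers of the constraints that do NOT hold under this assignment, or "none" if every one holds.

The assignment fails constraints 1 and 3.

[1] 15 = 2*7 + 1, so 2 does not divide 15  false
[2] a2=4, a3=15, a5=-2; 1 of them equals 4  true
[3] a3 + a4 = 15 + 13 = 28, not 27  false
[4] a3 + a5 + a1 = 15 + (-2) + (-7) = 6  true
[5] a3 - a7 = 15 - (-2) = 17  true
[6] a5 = -2 is in {-1, 0, -2, 1, -7}  true
[7] 5a1 + 2a4 = 5(-7) + 2(13) = -9  true
[8] values -7, -2, 13 are pairwise distinct  true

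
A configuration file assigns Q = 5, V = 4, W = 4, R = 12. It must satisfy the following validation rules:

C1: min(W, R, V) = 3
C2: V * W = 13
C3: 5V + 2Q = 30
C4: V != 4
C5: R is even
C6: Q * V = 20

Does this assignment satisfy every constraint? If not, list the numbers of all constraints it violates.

C1: min(4, 12, 4) = 4, not 3 — violated.
C2: V * W = 4 * 4 = 16, not 13 — violated.
C3: 5V + 2Q = 5(4) + 2(5) = 30 — satisfied.
C4: V = 4, but 4 is required to differ — violated.
C5: R = 12 is even — satisfied.
C6: Q * V = 5 * 4 = 20 — satisfied.

The assignment fails constraints 1, 2, and 4.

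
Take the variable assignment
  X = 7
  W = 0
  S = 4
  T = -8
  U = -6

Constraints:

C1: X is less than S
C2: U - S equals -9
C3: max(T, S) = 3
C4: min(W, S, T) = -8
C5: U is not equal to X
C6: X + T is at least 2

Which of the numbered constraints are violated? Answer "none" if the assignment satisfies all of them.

C1: X = 7, S = 4; 7 ≥ 4 (want <)  ✗
C2: U - S = -6 - 4 = -10, not -9  ✗
C3: max(-8, 4) = 4, not 3  ✗
C4: min(0, 4, -8) = -8  ✓
C5: U = -6, X = 7; distinct  ✓
C6: X + T = 7 + (-8) = -1; -1 < 2, bound 2 not met  ✗

Constraints 1, 2, 3, and 6 are violated.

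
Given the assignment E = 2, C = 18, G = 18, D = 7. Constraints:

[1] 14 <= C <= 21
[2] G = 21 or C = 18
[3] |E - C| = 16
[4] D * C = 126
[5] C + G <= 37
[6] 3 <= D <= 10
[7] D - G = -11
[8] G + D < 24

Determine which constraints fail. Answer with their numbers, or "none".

Constraint 8 does not hold.

[1] C = 18 lies in [14, 21]  ✔
[2] G = 18 ≠ 21, but C = 18 = 18 (second disjunct)  ✔
[3] |2 - 18| = 16  ✔
[4] D * C = 7 * 18 = 126  ✔
[5] C + G = 18 + 18 = 36; 36 ≤ 37  ✔
[6] D = 7 lies in [3, 10]  ✔
[7] D - G = 7 - 18 = -11  ✔
[8] G + D = 18 + 7 = 25; 25 ≥ 24, bound 24 not met  ✘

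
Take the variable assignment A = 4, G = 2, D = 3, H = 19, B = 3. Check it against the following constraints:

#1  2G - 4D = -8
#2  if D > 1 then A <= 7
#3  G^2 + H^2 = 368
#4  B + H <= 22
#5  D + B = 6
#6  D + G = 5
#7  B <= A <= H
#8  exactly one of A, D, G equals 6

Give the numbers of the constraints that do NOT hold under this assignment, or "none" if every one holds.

#1 2G - 4D = 2(2) - 4(3) = -8  yes
#2 D = 3 > 1, so we need A ≤ 7; A = 4 ≤ 7  yes
#3 G^2 + H^2 = 2^2 + 19^2 = 4 + 361 = 365, not 368  no
#4 B + H = 3 + 19 = 22; 22 ≤ 22  yes
#5 D + B = 3 + 3 = 6  yes
#6 D + G = 3 + 2 = 5  yes
#7 values 3 <= 4 <= 19  yes
#8 A=4, D=3, G=2; 0 of them equal 6, not exactly one  no

The assignment fails constraints 3 and 8.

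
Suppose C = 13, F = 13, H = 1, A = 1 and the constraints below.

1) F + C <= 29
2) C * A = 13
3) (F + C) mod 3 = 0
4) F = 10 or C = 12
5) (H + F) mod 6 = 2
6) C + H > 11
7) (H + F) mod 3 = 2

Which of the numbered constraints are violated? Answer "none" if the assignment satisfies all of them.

Constraints 3 and 4 are violated.

1) F + C = 13 + 13 = 26; 26 ≤ 29 — holds.
2) C * A = 13 * 1 = 13 — holds.
3) F + C = 26; 26 mod 3 = 2, not 0 — does not hold.
4) F = 13 ≠ 10 and C = 13 ≠ 12; both disjuncts false — does not hold.
5) H + F = 14; 14 mod 6 = 2 — holds.
6) C + H = 13 + 1 = 14; 14 > 11 — holds.
7) H + F = 14; 14 mod 3 = 2 — holds.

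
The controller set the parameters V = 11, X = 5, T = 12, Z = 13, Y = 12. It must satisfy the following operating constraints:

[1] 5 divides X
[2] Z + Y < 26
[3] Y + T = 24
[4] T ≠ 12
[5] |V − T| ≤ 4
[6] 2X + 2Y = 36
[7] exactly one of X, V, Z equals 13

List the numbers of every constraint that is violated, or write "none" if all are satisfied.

Constraints 4, 6 do not hold.

[1] 5 / 5 = 1, so 5 divides 5  OK
[2] Z + Y = 13 + 12 = 25; 25 < 26  OK
[3] Y + T = 12 + 12 = 24  OK
[4] T = 12, but 12 is required to differ  FAIL
[5] |11 − 12| = 1; 1 ≤ 4  OK
[6] 2X + 2Y = 2(5) + 2(12) = 34, not 36  FAIL
[7] X=5, V=11, Z=13; 1 of them equals 13  OK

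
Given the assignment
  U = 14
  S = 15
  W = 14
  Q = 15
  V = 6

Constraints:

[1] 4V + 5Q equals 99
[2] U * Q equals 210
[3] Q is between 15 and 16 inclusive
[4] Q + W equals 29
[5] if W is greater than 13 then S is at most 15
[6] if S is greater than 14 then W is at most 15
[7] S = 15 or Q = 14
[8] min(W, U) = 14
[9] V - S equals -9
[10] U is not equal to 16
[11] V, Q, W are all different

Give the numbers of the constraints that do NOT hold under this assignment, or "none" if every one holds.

No violations.

[1] 4V + 5Q = 4(6) + 5(15) = 99 — OK.
[2] U * Q = 14 * 15 = 210 — OK.
[3] Q = 15 lies in [15, 16] — OK.
[4] Q + W = 15 + 14 = 29 — OK.
[5] W = 14 > 13, so we need S ≤ 15; S = 15 ≤ 15 — OK.
[6] S = 15 > 14, so we need W ≤ 15; W = 14 ≤ 15 — OK.
[7] S = 15 = 15 (first disjunct) — OK.
[8] min(14, 14) = 14 — OK.
[9] V - S = 6 - 15 = -9 — OK.
[10] U = 14, and 14 ≠ 16 — OK.
[11] values 6, 15, 14 are pairwise distinct — OK.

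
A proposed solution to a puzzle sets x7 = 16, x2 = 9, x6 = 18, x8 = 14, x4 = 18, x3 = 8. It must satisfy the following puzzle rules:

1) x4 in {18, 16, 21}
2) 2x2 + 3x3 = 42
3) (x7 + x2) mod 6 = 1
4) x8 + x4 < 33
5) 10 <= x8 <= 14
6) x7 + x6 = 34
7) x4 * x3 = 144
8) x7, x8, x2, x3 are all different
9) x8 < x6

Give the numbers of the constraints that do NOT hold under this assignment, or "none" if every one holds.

All constraints are satisfied.

1) x4 = 18 is in {18, 16, 21}  yes
2) 2x2 + 3x3 = 2(9) + 3(8) = 42  yes
3) x7 + x2 = 25; 25 mod 6 = 1  yes
4) x8 + x4 = 14 + 18 = 32; 32 < 33  yes
5) x8 = 14 lies in [10, 14]  yes
6) x7 + x6 = 16 + 18 = 34  yes
7) x4 * x3 = 18 * 8 = 144  yes
8) values 16, 14, 9, 8 are pairwise distinct  yes
9) x8 = 14, x6 = 18; 14 < 18  yes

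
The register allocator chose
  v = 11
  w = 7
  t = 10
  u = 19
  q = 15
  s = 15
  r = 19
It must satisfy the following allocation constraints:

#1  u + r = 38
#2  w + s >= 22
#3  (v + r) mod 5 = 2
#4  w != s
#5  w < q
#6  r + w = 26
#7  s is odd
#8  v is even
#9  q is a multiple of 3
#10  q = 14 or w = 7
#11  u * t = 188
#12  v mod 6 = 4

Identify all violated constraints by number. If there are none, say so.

#1 u + r = 19 + 19 = 38  ✓
#2 w + s = 7 + 15 = 22; 22 ≥ 22  ✓
#3 v + r = 30; 30 mod 5 = 0, not 2  ✗
#4 w = 7, s = 15; distinct  ✓
#5 w = 7, q = 15; 7 < 15  ✓
#6 r + w = 19 + 7 = 26  ✓
#7 s = 15 is odd  ✓
#8 v = 11 is odd  ✗
#9 15 / 3 = 5, so 3 divides 15  ✓
#10 q = 15 ≠ 14, but w = 7 = 7 (second disjunct)  ✓
#11 u * t = 19 * 10 = 190, not 188  ✗
#12 11 mod 6 = 5, not 4  ✗

No — constraints 3, 8, 11, and 12 are not satisfied.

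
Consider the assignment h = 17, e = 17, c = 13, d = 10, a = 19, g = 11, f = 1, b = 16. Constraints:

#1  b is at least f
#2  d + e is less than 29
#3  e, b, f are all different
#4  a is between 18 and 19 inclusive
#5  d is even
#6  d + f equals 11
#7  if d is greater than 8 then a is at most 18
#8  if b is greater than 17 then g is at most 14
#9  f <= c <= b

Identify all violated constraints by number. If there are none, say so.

#1 b = 16, f = 1; 16 ≥ 1 — satisfied.
#2 d + e = 10 + 17 = 27; 27 < 29 — satisfied.
#3 values 17, 16, 1 are pairwise distinct — satisfied.
#4 a = 19 lies in [18, 19] — satisfied.
#5 d = 10 is even — satisfied.
#6 d + f = 10 + 1 = 11 — satisfied.
#7 d = 10 > 8, so we need a ≤ 18; but a = 19 > 18 — violated.
#8 b = 16, not > 17; antecedent false, conditional vacuously true — satisfied.
#9 values 1 <= 13 <= 16 — satisfied.

Constraint 7 does not hold.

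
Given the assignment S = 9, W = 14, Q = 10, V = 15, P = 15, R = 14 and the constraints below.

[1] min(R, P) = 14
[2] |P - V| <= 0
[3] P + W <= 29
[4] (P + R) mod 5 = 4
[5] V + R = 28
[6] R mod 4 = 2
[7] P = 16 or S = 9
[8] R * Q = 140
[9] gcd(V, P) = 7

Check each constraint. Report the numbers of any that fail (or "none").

[1] min(14, 15) = 14 — holds.
[2] |15 - 15| = 0; 0 ≤ 0 — holds.
[3] P + W = 15 + 14 = 29; 29 ≤ 29 — holds.
[4] P + R = 29; 29 mod 5 = 4 — holds.
[5] V + R = 15 + 14 = 29, not 28 — fails.
[6] 14 mod 4 = 2 — holds.
[7] P = 15 ≠ 16, but S = 9 = 9 (second disjunct) — holds.
[8] R * Q = 14 * 10 = 140 — holds.
[9] gcd(15, 15) = 15, not 7 — fails.

The assignment fails constraints 5 and 9.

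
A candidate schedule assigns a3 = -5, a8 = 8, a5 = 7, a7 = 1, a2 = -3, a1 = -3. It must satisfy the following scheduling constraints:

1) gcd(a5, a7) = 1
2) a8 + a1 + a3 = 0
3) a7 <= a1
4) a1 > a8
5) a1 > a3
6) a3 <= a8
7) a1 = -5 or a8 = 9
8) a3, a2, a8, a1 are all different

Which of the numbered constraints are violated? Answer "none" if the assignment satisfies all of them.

The assignment fails constraints 3, 4, 7, and 8.

1) gcd(7, 1) = 1 — holds.
2) a8 + a1 + a3 = 8 + (-3) + (-5) = 0 — holds.
3) a7 = 1, a1 = -3; 1 > -3 (want ≤) — fails.
4) a1 = -3, a8 = 8; -3 ≤ 8 (want >) — fails.
5) a1 = -3, a3 = -5; -3 > -5 — holds.
6) a3 = -5, a8 = 8; -5 ≤ 8 — holds.
7) a1 = -3 ≠ -5 and a8 = 8 ≠ 9; both disjuncts false — fails.
8) a2 = a1 = -3, not all different — fails.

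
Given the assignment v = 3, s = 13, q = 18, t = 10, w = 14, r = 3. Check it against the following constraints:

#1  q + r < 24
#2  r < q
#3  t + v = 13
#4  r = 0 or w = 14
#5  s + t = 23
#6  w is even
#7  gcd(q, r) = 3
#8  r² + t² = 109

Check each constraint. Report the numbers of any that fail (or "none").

Yes — all constraints hold.

#1 q + r = 18 + 3 = 21; 21 < 24  true
#2 r = 3, q = 18; 3 < 18  true
#3 t + v = 10 + 3 = 13  true
#4 r = 3 ≠ 0, but w = 14 = 14 (second disjunct)  true
#5 s + t = 13 + 10 = 23  true
#6 w = 14 is even  true
#7 gcd(18, 3) = 3  true
#8 r² + t² = 3² + 10² = 9 + 100 = 109  true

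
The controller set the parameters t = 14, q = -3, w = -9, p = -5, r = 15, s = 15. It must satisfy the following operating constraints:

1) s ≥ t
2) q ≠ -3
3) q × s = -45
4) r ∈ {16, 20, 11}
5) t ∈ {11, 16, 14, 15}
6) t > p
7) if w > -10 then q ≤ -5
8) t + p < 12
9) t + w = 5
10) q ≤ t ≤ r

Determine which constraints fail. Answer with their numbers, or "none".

1) s = 15, t = 14; 15 ≥ 14  yes
2) q = -3, but -3 is required to differ  no
3) q × s = -3 × 15 = -45  yes
4) r = 15 is not in {16, 20, 11}  no
5) t = 14 is in {11, 16, 14, 15}  yes
6) t = 14, p = -5; 14 > -5  yes
7) w = -9 > -10, so we need q ≤ -5; but q = -3 > -5  no
8) t + p = 14 + (-5) = 9; 9 < 12  yes
9) t + w = 14 + (-9) = 5  yes
10) values -3 ≤ 14 ≤ 15  yes

The assignment fails constraints 2, 4, and 7.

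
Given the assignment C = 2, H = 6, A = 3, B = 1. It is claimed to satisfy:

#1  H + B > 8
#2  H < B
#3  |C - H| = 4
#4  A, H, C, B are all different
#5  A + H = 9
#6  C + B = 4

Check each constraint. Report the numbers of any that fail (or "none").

#1 H + B = 6 + 1 = 7; 7 ≤ 8, bound 8 not met — does not hold.
#2 H = 6, B = 1; 6 ≥ 1 (want <) — does not hold.
#3 |2 - 6| = 4 — holds.
#4 values 3, 6, 2, 1 are pairwise distinct — holds.
#5 A + H = 3 + 6 = 9 — holds.
#6 C + B = 2 + 1 = 3, not 4 — does not hold.

No — constraints 1, 2, and 6 are not satisfied.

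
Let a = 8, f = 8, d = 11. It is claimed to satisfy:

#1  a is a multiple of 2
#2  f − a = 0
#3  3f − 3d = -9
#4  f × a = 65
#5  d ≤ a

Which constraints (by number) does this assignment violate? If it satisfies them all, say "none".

The assignment fails constraints 4, 5.

#1 8 / 2 = 4, so 2 divides 8  ✔
#2 f − a = 8 − 8 = 0  ✔
#3 3f − 3d = 3(8) − 3(11) = -9  ✔
#4 f × a = 8 × 8 = 64, not 65  ✘
#5 d = 11, a = 8; 11 > 8 (want ≤)  ✘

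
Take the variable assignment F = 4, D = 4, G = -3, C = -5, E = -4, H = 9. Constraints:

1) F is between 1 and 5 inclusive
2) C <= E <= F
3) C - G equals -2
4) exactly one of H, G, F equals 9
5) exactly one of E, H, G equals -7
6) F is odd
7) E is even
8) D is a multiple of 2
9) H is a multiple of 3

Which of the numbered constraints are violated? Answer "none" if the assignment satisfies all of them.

Constraints 5 and 6 are violated.

1) F = 4 lies in [1, 5] — OK.
2) values -5 <= -4 <= 4 — OK.
3) C - G = -5 - (-3) = -2 — OK.
4) H=9, G=-3, F=4; 1 of them equals 9 — OK.
5) E=-4, H=9, G=-3; 0 of them equal -7, not exactly one — violated.
6) F = 4 is even — violated.
7) E = -4 is even — OK.
8) 4 / 2 = 2, so 2 divides 4 — OK.
9) 9 / 3 = 3, so 3 divides 9 — OK.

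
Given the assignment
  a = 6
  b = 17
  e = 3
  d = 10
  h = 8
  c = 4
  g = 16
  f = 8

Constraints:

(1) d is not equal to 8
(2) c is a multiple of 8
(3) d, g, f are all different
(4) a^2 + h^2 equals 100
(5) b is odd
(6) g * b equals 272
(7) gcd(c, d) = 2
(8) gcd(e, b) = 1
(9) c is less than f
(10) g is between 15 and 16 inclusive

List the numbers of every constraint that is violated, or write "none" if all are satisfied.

(1) d = 10, and 10 ≠ 8 — OK.
(2) 4 = 8*0 + 4, so 8 does not divide 4 — violated.
(3) values 10, 16, 8 are pairwise distinct — OK.
(4) a^2 + h^2 = 6^2 + 8^2 = 36 + 64 = 100 — OK.
(5) b = 17 is odd — OK.
(6) g * b = 16 * 17 = 272 — OK.
(7) gcd(4, 10) = 2 — OK.
(8) gcd(3, 17) = 1 — OK.
(9) c = 4, f = 8; 4 < 8 — OK.
(10) g = 16 lies in [15, 16] — OK.

No — constraint 2 is not satisfied.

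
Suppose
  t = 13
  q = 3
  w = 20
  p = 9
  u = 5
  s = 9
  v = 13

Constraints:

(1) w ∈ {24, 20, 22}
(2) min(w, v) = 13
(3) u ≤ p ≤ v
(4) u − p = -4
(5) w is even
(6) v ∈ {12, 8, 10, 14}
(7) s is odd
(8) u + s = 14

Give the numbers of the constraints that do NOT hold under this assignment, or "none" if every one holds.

The assignment fails constraint 6.

(1) w = 20 is in {24, 20, 22} — satisfied.
(2) min(20, 13) = 13 — satisfied.
(3) values 5 ≤ 9 ≤ 13 — satisfied.
(4) u − p = 5 − 9 = -4 — satisfied.
(5) w = 20 is even — satisfied.
(6) v = 13 is not in {12, 8, 10, 14} — violated.
(7) s = 9 is odd — satisfied.
(8) u + s = 5 + 9 = 14 — satisfied.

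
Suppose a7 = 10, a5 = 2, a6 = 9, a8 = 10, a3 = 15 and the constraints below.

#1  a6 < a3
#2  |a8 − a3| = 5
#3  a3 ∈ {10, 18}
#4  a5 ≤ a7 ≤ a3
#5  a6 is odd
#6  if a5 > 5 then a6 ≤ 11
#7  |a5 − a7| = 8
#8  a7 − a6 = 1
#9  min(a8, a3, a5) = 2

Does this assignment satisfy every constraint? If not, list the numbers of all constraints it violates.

#1 a6 = 9, a3 = 15; 9 < 15  holds
#2 |10 − 15| = 5  holds
#3 a3 = 15 is not in {10, 18}  fails
#4 values 2 ≤ 10 ≤ 15  holds
#5 a6 = 9 is odd  holds
#6 a5 = 2, not > 5; antecedent false, conditional vacuously true  holds
#7 |2 − 10| = 8  holds
#8 a7 − a6 = 10 − 9 = 1  holds
#9 min(10, 15, 2) = 2  holds

Constraint 3 does not hold.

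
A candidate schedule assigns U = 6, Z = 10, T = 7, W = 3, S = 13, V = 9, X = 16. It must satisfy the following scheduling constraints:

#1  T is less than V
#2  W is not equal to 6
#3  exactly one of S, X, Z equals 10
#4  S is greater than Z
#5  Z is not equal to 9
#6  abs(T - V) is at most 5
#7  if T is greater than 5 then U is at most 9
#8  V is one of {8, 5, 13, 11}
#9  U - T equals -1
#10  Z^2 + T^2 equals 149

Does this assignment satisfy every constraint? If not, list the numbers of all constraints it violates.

Constraint 8 is violated.

#1 T = 7, V = 9; 7 < 9 — holds.
#2 W = 3, and 3 ≠ 6 — holds.
#3 S=13, X=16, Z=10; 1 of them equals 10 — holds.
#4 S = 13, Z = 10; 13 > 10 — holds.
#5 Z = 10, and 10 ≠ 9 — holds.
#6 abs(7 - 9) = 2; 2 ≤ 5 — holds.
#7 T = 7 > 5, so we need U ≤ 9; U = 6 ≤ 9 — holds.
#8 V = 9 is not in {8, 5, 13, 11} — does not hold.
#9 U - T = 6 - 7 = -1 — holds.
#10 Z^2 + T^2 = 10^2 + 7^2 = 100 + 49 = 149 — holds.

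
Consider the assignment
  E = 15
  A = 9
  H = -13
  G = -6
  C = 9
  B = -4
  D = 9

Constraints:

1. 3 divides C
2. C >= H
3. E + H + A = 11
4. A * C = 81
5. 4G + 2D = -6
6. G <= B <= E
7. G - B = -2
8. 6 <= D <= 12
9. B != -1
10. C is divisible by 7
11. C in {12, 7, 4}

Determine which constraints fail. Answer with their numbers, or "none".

1. 9 / 3 = 3, so 3 divides 9 — holds.
2. C = 9, H = -13; 9 ≥ -13 — holds.
3. E + H + A = 15 + (-13) + 9 = 11 — holds.
4. A * C = 9 * 9 = 81 — holds.
5. 4G + 2D = 4(-6) + 2(9) = -6 — holds.
6. values -6 <= -4 <= 15 — holds.
7. G - B = -6 - (-4) = -2 — holds.
8. D = 9 lies in [6, 12] — holds.
9. B = -4, and -4 ≠ -1 — holds.
10. 9 = 7*1 + 2, so 7 does not divide 9 — fails.
11. C = 9 is not in {12, 7, 4} — fails.

Constraints 10, 11 are violated.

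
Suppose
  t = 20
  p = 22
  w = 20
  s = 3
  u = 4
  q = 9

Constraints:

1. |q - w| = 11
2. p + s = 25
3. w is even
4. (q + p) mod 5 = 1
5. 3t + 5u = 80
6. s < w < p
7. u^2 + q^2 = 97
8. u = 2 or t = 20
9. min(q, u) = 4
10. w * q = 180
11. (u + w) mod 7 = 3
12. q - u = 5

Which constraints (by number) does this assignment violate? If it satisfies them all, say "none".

1. |9 - 20| = 11 — holds.
2. p + s = 22 + 3 = 25 — holds.
3. w = 20 is even — holds.
4. q + p = 31; 31 mod 5 = 1 — holds.
5. 3t + 5u = 3(20) + 5(4) = 80 — holds.
6. values 3 < 20 < 22 — holds.
7. u^2 + q^2 = 4^2 + 9^2 = 16 + 81 = 97 — holds.
8. u = 4 ≠ 2, but t = 20 = 20 (second disjunct) — holds.
9. min(9, 4) = 4 — holds.
10. w * q = 20 * 9 = 180 — holds.
11. u + w = 24; 24 mod 7 = 3 — holds.
12. q - u = 9 - 4 = 5 — holds.

The assignment satisfies every constraint.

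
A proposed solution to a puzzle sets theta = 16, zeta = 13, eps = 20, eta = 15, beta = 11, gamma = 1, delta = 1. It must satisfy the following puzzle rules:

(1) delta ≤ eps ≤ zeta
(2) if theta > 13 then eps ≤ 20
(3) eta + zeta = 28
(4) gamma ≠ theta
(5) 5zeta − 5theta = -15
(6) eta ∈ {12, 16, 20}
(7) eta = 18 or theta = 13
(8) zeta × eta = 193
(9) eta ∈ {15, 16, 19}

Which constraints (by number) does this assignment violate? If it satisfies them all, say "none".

(1) values 1, 20, 13; eps = 20 is not ≤ zeta = 13 — fails.
(2) theta = 16 > 13, so we need eps ≤ 20; eps = 20 ≤ 20 — holds.
(3) eta + zeta = 15 + 13 = 28 — holds.
(4) gamma = 1, theta = 16; distinct — holds.
(5) 5zeta − 5theta = 5(13) − 5(16) = -15 — holds.
(6) eta = 15 is not in {12, 16, 20} — fails.
(7) eta = 15 ≠ 18 and theta = 16 ≠ 13; both disjuncts false — fails.
(8) zeta × eta = 13 × 15 = 195, not 193 — fails.
(9) eta = 15 is in {15, 16, 19} — holds.

Constraints 1, 6, 7, and 8 do not hold.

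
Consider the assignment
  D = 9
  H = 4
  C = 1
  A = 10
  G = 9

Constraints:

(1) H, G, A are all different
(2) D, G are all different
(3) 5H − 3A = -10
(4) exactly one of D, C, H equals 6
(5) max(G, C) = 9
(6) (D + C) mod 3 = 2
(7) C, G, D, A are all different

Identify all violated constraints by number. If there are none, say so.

The assignment fails constraints 2, 4, 6, and 7.

(1) values 4, 9, 10 are pairwise distinct  OK
(2) D = G = 9, not all different  FAIL
(3) 5H − 3A = 5(4) − 3(10) = -10  OK
(4) D=9, C=1, H=4; 0 of them equal 6, not exactly one  FAIL
(5) max(9, 1) = 9  OK
(6) D + C = 10; 10 mod 3 = 1, not 2  FAIL
(7) G = D = 9, not all different  FAIL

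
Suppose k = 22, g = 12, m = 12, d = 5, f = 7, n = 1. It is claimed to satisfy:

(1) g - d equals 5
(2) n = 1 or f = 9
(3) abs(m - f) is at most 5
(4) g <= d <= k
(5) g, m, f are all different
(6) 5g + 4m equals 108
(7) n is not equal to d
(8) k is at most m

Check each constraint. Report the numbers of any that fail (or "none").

The assignment fails constraints 1, 4, 5, and 8.

(1) g - d = 12 - 5 = 7, not 5 — fails.
(2) n = 1 = 1 (first disjunct) — holds.
(3) abs(12 - 7) = 5; 5 ≤ 5 — holds.
(4) values 12, 5, 22; g = 12 is not <= d = 5 — fails.
(5) g = m = 12, not all different — fails.
(6) 5g + 4m = 5(12) + 4(12) = 108 — holds.
(7) n = 1, d = 5; distinct — holds.
(8) k = 22, m = 12; 22 > 12 (want ≤) — fails.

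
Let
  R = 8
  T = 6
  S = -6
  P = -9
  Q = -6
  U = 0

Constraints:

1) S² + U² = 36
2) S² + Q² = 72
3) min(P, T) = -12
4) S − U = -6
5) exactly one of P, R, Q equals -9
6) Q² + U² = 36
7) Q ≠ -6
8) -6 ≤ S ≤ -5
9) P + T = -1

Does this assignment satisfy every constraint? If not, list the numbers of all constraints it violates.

1) S² + U² = (-6)² + 0² = 36 + 0 = 36  ✓
2) S² + Q² = (-6)² + (-6)² = 36 + 36 = 72  ✓
3) min(-9, 6) = -9, not -12  ✗
4) S − U = -6 − 0 = -6  ✓
5) P=-9, R=8, Q=-6; 1 of them equals -9  ✓
6) Q² + U² = (-6)² + 0² = 36 + 0 = 36  ✓
7) Q = -6, but -6 is required to differ  ✗
8) S = -6 lies in [-6, -5]  ✓
9) P + T = -9 + 6 = -3, not -1  ✗

Violated: 3, 7, 9.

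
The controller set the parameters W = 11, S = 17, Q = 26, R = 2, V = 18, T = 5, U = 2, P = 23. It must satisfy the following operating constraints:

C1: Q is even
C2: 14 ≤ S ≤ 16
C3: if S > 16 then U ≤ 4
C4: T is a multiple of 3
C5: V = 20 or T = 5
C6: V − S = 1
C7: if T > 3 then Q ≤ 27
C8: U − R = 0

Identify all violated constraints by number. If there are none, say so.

No — constraints 2 and 4 are not satisfied.

C1: Q = 26 is even — holds.
C2: S = 17 is outside [14, 16] — does not hold.
C3: S = 17 > 16, so we need U ≤ 4; U = 2 ≤ 4 — holds.
C4: 5 = 3×1 + 2, so 3 does not divide 5 — does not hold.
C5: V = 18 ≠ 20, but T = 5 = 5 (second disjunct) — holds.
C6: V − S = 18 − 17 = 1 — holds.
C7: T = 5 > 3, so we need Q ≤ 27; Q = 26 ≤ 27 — holds.
C8: U − R = 2 − 2 = 0 — holds.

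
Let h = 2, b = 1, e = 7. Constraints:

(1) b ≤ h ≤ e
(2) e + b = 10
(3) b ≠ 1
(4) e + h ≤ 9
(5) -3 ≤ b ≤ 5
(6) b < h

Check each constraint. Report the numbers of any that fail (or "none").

(1) values 1 ≤ 2 ≤ 7  yes
(2) e + b = 7 + 1 = 8, not 10  no
(3) b = 1, but 1 is required to differ  no
(4) e + h = 7 + 2 = 9; 9 ≤ 9  yes
(5) b = 1 lies in [-3, 5]  yes
(6) b = 1, h = 2; 1 < 2  yes

The assignment fails constraints 2 and 3.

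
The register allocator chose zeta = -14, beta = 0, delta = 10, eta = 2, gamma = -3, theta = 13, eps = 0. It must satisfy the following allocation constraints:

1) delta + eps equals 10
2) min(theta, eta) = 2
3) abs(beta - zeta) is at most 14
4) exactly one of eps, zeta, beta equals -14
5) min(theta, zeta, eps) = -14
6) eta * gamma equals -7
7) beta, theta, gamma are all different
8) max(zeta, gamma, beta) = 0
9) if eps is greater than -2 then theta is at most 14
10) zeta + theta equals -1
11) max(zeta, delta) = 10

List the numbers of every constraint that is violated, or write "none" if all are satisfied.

Violated: 6.

1) delta + eps = 10 + 0 = 10 — holds.
2) min(13, 2) = 2 — holds.
3) abs(0 - (-14)) = 14; 14 ≤ 14 — holds.
4) eps=0, zeta=-14, beta=0; 1 of them equals -14 — holds.
5) min(13, -14, 0) = -14 — holds.
6) eta * gamma = 2 * (-3) = -6, not -7 — fails.
7) values 0, 13, -3 are pairwise distinct — holds.
8) max(-14, -3, 0) = 0 — holds.
9) eps = 0 > -2, so we need theta ≤ 14; theta = 13 ≤ 14 — holds.
10) zeta + theta = -14 + 13 = -1 — holds.
11) max(-14, 10) = 10 — holds.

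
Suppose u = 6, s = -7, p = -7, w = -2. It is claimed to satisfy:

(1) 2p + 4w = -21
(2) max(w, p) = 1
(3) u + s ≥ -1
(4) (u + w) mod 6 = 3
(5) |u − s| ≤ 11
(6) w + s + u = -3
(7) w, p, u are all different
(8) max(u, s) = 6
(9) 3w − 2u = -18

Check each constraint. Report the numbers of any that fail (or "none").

The assignment fails constraints 1, 2, 4, and 5.

(1) 2p + 4w = 2(-7) + 4(-2) = -22, not -21 — violated.
(2) max(-2, -7) = -2, not 1 — violated.
(3) u + s = 6 + (-7) = -1; -1 ≥ -1 — OK.
(4) u + w = 4; 4 mod 6 = 4, not 3 — violated.
(5) |6 − (-7)| = 13; 13 > 11, exceeds bound 11 — violated.
(6) w + s + u = -2 + (-7) + 6 = -3 — OK.
(7) values -2, -7, 6 are pairwise distinct — OK.
(8) max(6, -7) = 6 — OK.
(9) 3w − 2u = 3(-2) − 2(6) = -18 — OK.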